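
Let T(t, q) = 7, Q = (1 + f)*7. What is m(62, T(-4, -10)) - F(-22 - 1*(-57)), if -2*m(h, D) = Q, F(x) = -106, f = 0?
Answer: 205/2 ≈ 102.50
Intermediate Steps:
Q = 7 (Q = (1 + 0)*7 = 1*7 = 7)
m(h, D) = -7/2 (m(h, D) = -½*7 = -7/2)
m(62, T(-4, -10)) - F(-22 - 1*(-57)) = -7/2 - 1*(-106) = -7/2 + 106 = 205/2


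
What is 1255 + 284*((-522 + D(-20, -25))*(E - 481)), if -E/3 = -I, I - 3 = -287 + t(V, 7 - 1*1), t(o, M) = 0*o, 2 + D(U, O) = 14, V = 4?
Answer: 193072975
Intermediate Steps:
D(U, O) = 12 (D(U, O) = -2 + 14 = 12)
t(o, M) = 0
I = -284 (I = 3 + (-287 + 0) = 3 - 287 = -284)
E = -852 (E = -(-3)*(-284) = -3*284 = -852)
1255 + 284*((-522 + D(-20, -25))*(E - 481)) = 1255 + 284*((-522 + 12)*(-852 - 481)) = 1255 + 284*(-510*(-1333)) = 1255 + 284*679830 = 1255 + 193071720 = 193072975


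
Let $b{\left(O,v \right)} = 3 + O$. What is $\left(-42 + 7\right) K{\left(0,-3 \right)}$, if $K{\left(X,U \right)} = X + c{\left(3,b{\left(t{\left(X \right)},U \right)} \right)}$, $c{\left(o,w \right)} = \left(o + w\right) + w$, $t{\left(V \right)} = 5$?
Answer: $-665$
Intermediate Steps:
$c{\left(o,w \right)} = o + 2 w$
$K{\left(X,U \right)} = 19 + X$ ($K{\left(X,U \right)} = X + \left(3 + 2 \left(3 + 5\right)\right) = X + \left(3 + 2 \cdot 8\right) = X + \left(3 + 16\right) = X + 19 = 19 + X$)
$\left(-42 + 7\right) K{\left(0,-3 \right)} = \left(-42 + 7\right) \left(19 + 0\right) = \left(-35\right) 19 = -665$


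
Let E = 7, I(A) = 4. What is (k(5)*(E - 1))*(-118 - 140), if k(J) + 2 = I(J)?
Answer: -3096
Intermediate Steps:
k(J) = 2 (k(J) = -2 + 4 = 2)
(k(5)*(E - 1))*(-118 - 140) = (2*(7 - 1))*(-118 - 140) = (2*6)*(-258) = 12*(-258) = -3096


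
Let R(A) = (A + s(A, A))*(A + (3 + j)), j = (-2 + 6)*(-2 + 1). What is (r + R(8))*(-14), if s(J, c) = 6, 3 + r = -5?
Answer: -1260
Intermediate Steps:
r = -8 (r = -3 - 5 = -8)
j = -4 (j = 4*(-1) = -4)
R(A) = (-1 + A)*(6 + A) (R(A) = (A + 6)*(A + (3 - 4)) = (6 + A)*(A - 1) = (6 + A)*(-1 + A) = (-1 + A)*(6 + A))
(r + R(8))*(-14) = (-8 + (-6 + 8² + 5*8))*(-14) = (-8 + (-6 + 64 + 40))*(-14) = (-8 + 98)*(-14) = 90*(-14) = -1260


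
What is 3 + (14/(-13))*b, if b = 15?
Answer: -171/13 ≈ -13.154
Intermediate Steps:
3 + (14/(-13))*b = 3 + (14/(-13))*15 = 3 + (14*(-1/13))*15 = 3 - 14/13*15 = 3 - 210/13 = -171/13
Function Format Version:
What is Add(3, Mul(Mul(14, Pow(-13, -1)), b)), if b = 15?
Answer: Rational(-171, 13) ≈ -13.154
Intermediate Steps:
Add(3, Mul(Mul(14, Pow(-13, -1)), b)) = Add(3, Mul(Mul(14, Pow(-13, -1)), 15)) = Add(3, Mul(Mul(14, Rational(-1, 13)), 15)) = Add(3, Mul(Rational(-14, 13), 15)) = Add(3, Rational(-210, 13)) = Rational(-171, 13)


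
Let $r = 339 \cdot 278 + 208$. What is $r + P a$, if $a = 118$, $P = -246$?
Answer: $65422$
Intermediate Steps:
$r = 94450$ ($r = 94242 + 208 = 94450$)
$r + P a = 94450 - 29028 = 65422$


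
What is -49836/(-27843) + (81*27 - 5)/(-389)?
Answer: -13789074/3610309 ≈ -3.8194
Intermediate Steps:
-49836/(-27843) + (81*27 - 5)/(-389) = -49836*(-1/27843) + (2187 - 5)*(-1/389) = 16612/9281 + 2182*(-1/389) = 16612/9281 - 2182/389 = -13789074/3610309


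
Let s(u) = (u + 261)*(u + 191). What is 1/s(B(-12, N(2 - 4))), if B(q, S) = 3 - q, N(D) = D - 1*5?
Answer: 1/56856 ≈ 1.7588e-5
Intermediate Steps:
N(D) = -5 + D (N(D) = D - 5 = -5 + D)
s(u) = (191 + u)*(261 + u) (s(u) = (261 + u)*(191 + u) = (191 + u)*(261 + u))
1/s(B(-12, N(2 - 4))) = 1/(49851 + (3 - 1*(-12))² + 452*(3 - 1*(-12))) = 1/(49851 + (3 + 12)² + 452*(3 + 12)) = 1/(49851 + 15² + 452*15) = 1/(49851 + 225 + 6780) = 1/56856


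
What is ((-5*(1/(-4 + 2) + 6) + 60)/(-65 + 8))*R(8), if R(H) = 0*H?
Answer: 0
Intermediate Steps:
R(H) = 0
((-5*(1/(-4 + 2) + 6) + 60)/(-65 + 8))*R(8) = ((-5*(1/(-4 + 2) + 6) + 60)/(-65 + 8))*0 = ((-5*(1/(-2) + 6) + 60)/(-57))*0 = ((-5*(-½ + 6) + 60)*(-1/57))*0 = ((-5*11/2 + 60)*(-1/57))*0 = ((-55/2 + 60)*(-1/57))*0 = ((65/2)*(-1/57))*0 = -65/114*0 = 0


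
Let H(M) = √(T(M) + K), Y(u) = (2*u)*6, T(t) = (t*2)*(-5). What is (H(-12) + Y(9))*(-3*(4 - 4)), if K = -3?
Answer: 0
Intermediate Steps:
T(t) = -10*t (T(t) = (2*t)*(-5) = -10*t)
Y(u) = 12*u
H(M) = √(-3 - 10*M) (H(M) = √(-10*M - 3) = √(-3 - 10*M))
(H(-12) + Y(9))*(-3*(4 - 4)) = (√(-3 - 10*(-12)) + 12*9)*(-3*(4 - 4)) = (√(-3 + 120) + 108)*(-3*0) = (√117 + 108)*0 = (3*√13 + 108)*0 = (108 + 3*√13)*0 = 0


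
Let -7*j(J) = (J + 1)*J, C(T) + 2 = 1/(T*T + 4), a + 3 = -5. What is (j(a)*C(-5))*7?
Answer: 3192/29 ≈ 110.07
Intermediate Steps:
a = -8 (a = -3 - 5 = -8)
C(T) = -2 + 1/(4 + T²) (C(T) = -2 + 1/(T*T + 4) = -2 + 1/(T² + 4) = -2 + 1/(4 + T²))
j(J) = -J*(1 + J)/7 (j(J) = -(J + 1)*J/7 = -(1 + J)*J/7 = -J*(1 + J)/7)
(j(a)*C(-5))*7 = ((-⅐*(-8)*(1 - 8))*((-7 - 2*(-5)²)/(4 + (-5)²)))*7 = ((-⅐*(-8)*(-7))*((-7 - 2*25)/(4 + 25)))*7 = -8*(-7 - 50)/29*7 = -8*(-57)/29*7 = -8*(-57/29)*7 = (456/29)*7 = 3192/29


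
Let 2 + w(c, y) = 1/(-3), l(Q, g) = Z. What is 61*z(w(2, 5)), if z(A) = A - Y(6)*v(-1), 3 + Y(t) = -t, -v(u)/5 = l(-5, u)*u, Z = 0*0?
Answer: -427/3 ≈ -142.33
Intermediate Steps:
Z = 0
l(Q, g) = 0
w(c, y) = -7/3 (w(c, y) = -2 + 1/(-3) = -2 - ⅓ = -7/3)
v(u) = 0 (v(u) = -0*u = -5*0 = 0)
Y(t) = -3 - t
z(A) = A (z(A) = A - (-3 - 1*6)*0 = A - (-3 - 6)*0 = A - (-9)*0 = A - 1*0 = A + 0 = A)
61*z(w(2, 5)) = 61*(-7/3) = -427/3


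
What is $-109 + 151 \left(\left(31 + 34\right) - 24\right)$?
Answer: $6082$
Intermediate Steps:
$-109 + 151 \left(\left(31 + 34\right) - 24\right) = -109 + 151 \left(65 - 24\right) = -109 + 151 \cdot 41 = -109 + 6191 = 6082$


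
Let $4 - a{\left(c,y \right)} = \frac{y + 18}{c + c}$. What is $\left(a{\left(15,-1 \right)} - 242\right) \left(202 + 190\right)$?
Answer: $- \frac{1402772}{15} \approx -93518.0$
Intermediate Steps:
$a{\left(c,y \right)} = 4 - \frac{18 + y}{2 c}$ ($a{\left(c,y \right)} = 4 - \frac{y + 18}{c + c} = 4 - \frac{18 + y}{2 c}$)
$\left(a{\left(15,-1 \right)} - 242\right) \left(202 + 190\right) = \left(\frac{-18 - -1 + 8 \cdot 15}{2 \cdot 15} - 242\right) \left(202 + 190\right) = \left(\frac{1}{2} \cdot \frac{1}{15} \left(-18 + 1 + 120\right) - 242\right) 392 = \left(\frac{1}{2} \cdot \frac{1}{15} \cdot 103 - 242\right) 392 = \left(\frac{103}{30} - 242\right) 392 = \left(- \frac{7157}{30}\right) 392 = - \frac{1402772}{15}$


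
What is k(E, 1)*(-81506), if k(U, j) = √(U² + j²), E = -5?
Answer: -81506*√26 ≈ -4.1560e+5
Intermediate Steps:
k(E, 1)*(-81506) = √((-5)² + 1²)*(-81506) = √(25 + 1)*(-81506) = √26*(-81506) = -81506*√26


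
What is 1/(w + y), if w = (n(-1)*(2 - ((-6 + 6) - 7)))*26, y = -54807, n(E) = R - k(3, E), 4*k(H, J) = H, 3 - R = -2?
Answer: -2/107625 ≈ -1.8583e-5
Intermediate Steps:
R = 5 (R = 3 - 1*(-2) = 3 + 2 = 5)
k(H, J) = H/4
n(E) = 17/4 (n(E) = 5 - 3/4 = 17/4)
w = 1989/2 (w = (17*(2 - ((-6 + 6) - 7))/4)*26 = (17*(2 - (0 - 7))/4)*26 = (17*(2 - 1*(-7))/4)*26 = (17*(2 + 7)/4)*26 = ((17/4)*9)*26 = (153/4)*26 = 1989/2 ≈ 994.50)
1/(w + y) = 1/(1989/2 - 54807) = 1/(-107625/2) = -2/107625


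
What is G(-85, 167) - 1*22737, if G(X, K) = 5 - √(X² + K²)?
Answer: -22732 - √35114 ≈ -22919.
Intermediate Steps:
G(X, K) = 5 - √(K² + X²)
G(-85, 167) - 1*22737 = (5 - √(167² + (-85)²)) - 1*22737 = (5 - √(27889 + 7225)) - 22737 = (5 - √35114) - 22737 = -22732 - √35114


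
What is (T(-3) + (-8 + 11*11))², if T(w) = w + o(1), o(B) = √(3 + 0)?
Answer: (110 + √3)² ≈ 12484.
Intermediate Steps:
o(B) = √3
T(w) = w + √3
(T(-3) + (-8 + 11*11))² = ((-3 + √3) + (-8 + 11*11))² = ((-3 + √3) + (-8 + 121))² = ((-3 + √3) + 113)² = (110 + √3)²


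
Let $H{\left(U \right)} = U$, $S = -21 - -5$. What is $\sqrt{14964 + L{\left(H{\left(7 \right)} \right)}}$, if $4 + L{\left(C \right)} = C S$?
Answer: $16 \sqrt{58} \approx 121.85$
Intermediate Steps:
$S = -16$ ($S = -21 + 5 = -16$)
$L{\left(C \right)} = -4 - 16 C$ ($L{\left(C \right)} = -4 + C \left(-16\right) = -4 - 16 C$)
$\sqrt{14964 + L{\left(H{\left(7 \right)} \right)}} = \sqrt{14964 - 116} = \sqrt{14848} = 16 \sqrt{58}$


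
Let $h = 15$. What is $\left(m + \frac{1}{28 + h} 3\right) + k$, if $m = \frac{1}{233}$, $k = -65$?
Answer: $- \frac{650493}{10019} \approx -64.926$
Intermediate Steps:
$m = \frac{1}{233} \approx 0.0042918$
$\left(m + \frac{1}{28 + h} 3\right) + k = \left(\frac{1}{233} + \frac{1}{28 + 15} \cdot 3\right) - 65 = \left(\frac{1}{233} + \frac{1}{43} \cdot 3\right) - 65 = \left(\frac{1}{233} + \frac{3}{43}\right) - 65 = \frac{742}{10019} - 65 = - \frac{650493}{10019}$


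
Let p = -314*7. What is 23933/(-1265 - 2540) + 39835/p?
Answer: -204176909/8363390 ≈ -24.413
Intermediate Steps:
p = -2198
23933/(-1265 - 2540) + 39835/p = 23933/(-1265 - 2540) + 39835/(-2198) = 23933/(-3805) + 39835*(-1/2198) = 23933*(-1/3805) - 39835/2198 = -23933/3805 - 39835/2198 = -204176909/8363390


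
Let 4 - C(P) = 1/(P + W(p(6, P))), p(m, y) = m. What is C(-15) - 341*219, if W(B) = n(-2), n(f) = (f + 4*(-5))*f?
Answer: -2165576/29 ≈ -74675.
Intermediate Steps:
n(f) = f*(-20 + f) (n(f) = (f - 20)*f = (-20 + f)*f = f*(-20 + f))
W(B) = 44 (W(B) = -2*(-20 - 2) = -2*(-22) = 44)
C(P) = 4 - 1/(44 + P) (C(P) = 4 - 1/(P + 44) = 4 - 1/(44 + P))
C(-15) - 341*219 = (175 + 4*(-15))/(44 - 15) - 341*219 = (175 - 60)/29 - 74679 = (1/29)*115 - 74679 = 115/29 - 74679 = -2165576/29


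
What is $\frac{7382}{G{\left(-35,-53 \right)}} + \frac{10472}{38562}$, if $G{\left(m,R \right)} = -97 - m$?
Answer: $- \frac{71003855}{597711} \approx -118.79$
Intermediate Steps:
$\frac{7382}{G{\left(-35,-53 \right)}} + \frac{10472}{38562} = \frac{7382}{-97 - -35} + \frac{10472}{38562} = \frac{7382}{-97 + 35} + 10472 \cdot \frac{1}{38562} = \frac{7382}{-62} + \frac{5236}{19281} = 7382 \left(- \frac{1}{62}\right) + \frac{5236}{19281} = - \frac{3691}{31} + \frac{5236}{19281} = - \frac{71003855}{597711}$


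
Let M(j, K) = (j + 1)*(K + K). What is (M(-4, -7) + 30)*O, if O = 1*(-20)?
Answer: -1440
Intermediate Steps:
M(j, K) = 2*K*(1 + j) (M(j, K) = (1 + j)*(2*K) = 2*K*(1 + j))
O = -20
(M(-4, -7) + 30)*O = (2*(-7)*(1 - 4) + 30)*(-20) = (2*(-7)*(-3) + 30)*(-20) = (42 + 30)*(-20) = 72*(-20) = -1440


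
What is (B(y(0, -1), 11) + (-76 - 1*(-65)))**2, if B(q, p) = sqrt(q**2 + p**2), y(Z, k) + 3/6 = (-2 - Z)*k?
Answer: (22 - sqrt(493))**2/4 ≈ 0.010364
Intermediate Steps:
y(Z, k) = -1/2 + k*(-2 - Z) (y(Z, k) = -1/2 + (-2 - Z)*k = -1/2 + k*(-2 - Z))
B(q, p) = sqrt(p**2 + q**2)
(B(y(0, -1), 11) + (-76 - 1*(-65)))**2 = (sqrt(11**2 + (-1/2 - 2*(-1) - 1*0*(-1))**2) + (-76 - 1*(-65)))**2 = (sqrt(121 + (-1/2 + 2 + 0)**2) + (-76 + 65))**2 = (sqrt(121 + (3/2)**2) - 11)**2 = (sqrt(121 + 9/4) - 11)**2 = (sqrt(493/4) - 11)**2 = (sqrt(493)/2 - 11)**2 = (-11 + sqrt(493)/2)**2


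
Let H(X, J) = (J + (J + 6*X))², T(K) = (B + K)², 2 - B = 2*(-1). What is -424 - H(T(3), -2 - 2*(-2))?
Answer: -89228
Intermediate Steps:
B = 4 (B = 2 - 2*(-1) = 2 - 1*(-2) = 2 + 2 = 4)
T(K) = (4 + K)²
H(X, J) = (2*J + 6*X)²
-424 - H(T(3), -2 - 2*(-2)) = -424 - 4*((-2 - 2*(-2)) + 3*(4 + 3)²)² = -424 - 4*((-2 + 4) + 3*7²)² = -424 - 4*(2 + 3*49)² = -424 - 4*(2 + 147)² = -424 - 4*149² = -424 - 4*22201 = -424 - 1*88804 = -424 - 88804 = -89228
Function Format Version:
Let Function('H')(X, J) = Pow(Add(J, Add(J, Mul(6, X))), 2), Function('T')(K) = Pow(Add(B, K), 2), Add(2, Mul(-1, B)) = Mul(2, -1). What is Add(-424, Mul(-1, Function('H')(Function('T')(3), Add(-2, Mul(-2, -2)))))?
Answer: -89228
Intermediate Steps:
B = 4 (B = Add(2, Mul(-1, Mul(2, -1))) = Add(2, Mul(-1, -2)) = Add(2, 2) = 4)
Function('T')(K) = Pow(Add(4, K), 2)
Function('H')(X, J) = Pow(Add(Mul(2, J), Mul(6, X)), 2)
Add(-424, Mul(-1, Function('H')(Function('T')(3), Add(-2, Mul(-2, -2))))) = Add(-424, Mul(-1, Mul(4, Pow(Add(Add(-2, Mul(-2, -2)), Mul(3, Pow(Add(4, 3), 2))), 2)))) = Add(-424, Mul(-1, Mul(4, Pow(Add(Add(-2, 4), Mul(3, Pow(7, 2))), 2)))) = Add(-424, Mul(-1, Mul(4, Pow(Add(2, Mul(3, 49)), 2)))) = Add(-424, Mul(-1, Mul(4, Pow(Add(2, 147), 2)))) = Add(-424, Mul(-1, Mul(4, Pow(149, 2)))) = Add(-424, Mul(-1, Mul(4, 22201))) = Add(-424, Mul(-1, 88804)) = Add(-424, -88804) = -89228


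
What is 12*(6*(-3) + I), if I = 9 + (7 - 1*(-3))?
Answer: 12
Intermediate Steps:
I = 19 (I = 9 + (7 + 3) = 9 + 10 = 19)
12*(6*(-3) + I) = 12*(6*(-3) + 19) = 12*(-18 + 19) = 12*1 = 12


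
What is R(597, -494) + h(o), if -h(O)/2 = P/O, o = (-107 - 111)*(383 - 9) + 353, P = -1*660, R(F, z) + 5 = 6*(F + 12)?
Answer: 296220851/81179 ≈ 3649.0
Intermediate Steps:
R(F, z) = 67 + 6*F (R(F, z) = -5 + 6*(F + 12) = -5 + 6*(12 + F) = -5 + (72 + 6*F) = 67 + 6*F)
P = -660
o = -81179 (o = -218*374 + 353 = -81532 + 353 = -81179)
h(O) = 1320/O (h(O) = -(-1320)/O = 1320/O)
R(597, -494) + h(o) = (67 + 6*597) + 1320/(-81179) = (67 + 3582) + 1320*(-1/81179) = 3649 - 1320/81179 = 296220851/81179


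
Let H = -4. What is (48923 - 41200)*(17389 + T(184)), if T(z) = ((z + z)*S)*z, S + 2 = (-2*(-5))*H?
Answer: -21829175345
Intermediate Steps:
S = -42 (S = -2 - 2*(-5)*(-4) = -2 + 10*(-4) = -2 - 40 = -42)
T(z) = -84*z**2 (T(z) = ((z + z)*(-42))*z = ((2*z)*(-42))*z = (-84*z)*z = -84*z**2)
(48923 - 41200)*(17389 + T(184)) = (48923 - 41200)*(17389 - 84*184**2) = 7723*(17389 - 84*33856) = 7723*(17389 - 2843904) = 7723*(-2826515) = -21829175345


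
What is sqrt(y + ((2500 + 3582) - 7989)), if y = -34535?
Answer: I*sqrt(36442) ≈ 190.9*I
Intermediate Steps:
sqrt(y + ((2500 + 3582) - 7989)) = sqrt(-34535 + ((2500 + 3582) - 7989)) = sqrt(-34535 + (6082 - 7989)) = sqrt(-34535 - 1907) = sqrt(-36442) = I*sqrt(36442)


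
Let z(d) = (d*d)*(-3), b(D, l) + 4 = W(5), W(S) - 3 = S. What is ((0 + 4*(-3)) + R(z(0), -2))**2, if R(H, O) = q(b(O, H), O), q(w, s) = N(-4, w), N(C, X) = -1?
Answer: 169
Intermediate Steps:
W(S) = 3 + S
b(D, l) = 4 (b(D, l) = -4 + (3 + 5) = -4 + 8 = 4)
z(d) = -3*d**2 (z(d) = d**2*(-3) = -3*d**2)
q(w, s) = -1
R(H, O) = -1
((0 + 4*(-3)) + R(z(0), -2))**2 = ((0 + 4*(-3)) - 1)**2 = ((0 - 12) - 1)**2 = (-12 - 1)**2 = (-13)**2 = 169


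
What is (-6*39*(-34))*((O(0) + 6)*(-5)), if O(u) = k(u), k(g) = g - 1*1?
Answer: -198900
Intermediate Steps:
k(g) = -1 + g (k(g) = g - 1 = -1 + g)
O(u) = -1 + u
(-6*39*(-34))*((O(0) + 6)*(-5)) = (-6*39*(-34))*(((-1 + 0) + 6)*(-5)) = (-234*(-34))*((-1 + 6)*(-5)) = 7956*(5*(-5)) = 7956*(-25) = -198900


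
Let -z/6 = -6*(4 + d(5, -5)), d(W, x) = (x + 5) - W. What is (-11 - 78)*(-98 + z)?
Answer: 11926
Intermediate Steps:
d(W, x) = 5 + x - W (d(W, x) = (5 + x) - W = 5 + x - W)
z = -36 (z = -(-36)*(4 + (5 - 5 - 1*5)) = -(-36)*(4 + (5 - 5 - 5)) = -(-36)*(4 - 5) = -(-36)*(-1) = -6*6 = -36)
(-11 - 78)*(-98 + z) = (-11 - 78)*(-98 - 36) = -89*(-134) = 11926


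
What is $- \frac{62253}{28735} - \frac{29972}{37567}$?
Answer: $- \frac{3199903871}{1079487745} \approx -2.9643$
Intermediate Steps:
$- \frac{62253}{28735} - \frac{29972}{37567} = - \frac{3199903871}{1079487745}$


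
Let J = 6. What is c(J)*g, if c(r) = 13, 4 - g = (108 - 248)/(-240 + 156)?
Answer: 91/3 ≈ 30.333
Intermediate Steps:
g = 7/3 (g = 4 - (108 - 248)/(-240 + 156) = 4 - (-140)/(-84) = 4 - (-140)*(-1)/84 = 4 - 1*5/3 = 4 - 5/3 = 7/3 ≈ 2.3333)
c(J)*g = 13*(7/3) = 91/3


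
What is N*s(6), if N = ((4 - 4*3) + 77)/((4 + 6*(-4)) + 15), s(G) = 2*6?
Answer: -828/5 ≈ -165.60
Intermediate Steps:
s(G) = 12
N = -69/5 (N = ((4 - 1*12) + 77)/((4 - 24) + 15) = ((4 - 12) + 77)/(-20 + 15) = (-8 + 77)/(-5) = 69*(-⅕) = -69/5 ≈ -13.800)
N*s(6) = -69/5*12 = -828/5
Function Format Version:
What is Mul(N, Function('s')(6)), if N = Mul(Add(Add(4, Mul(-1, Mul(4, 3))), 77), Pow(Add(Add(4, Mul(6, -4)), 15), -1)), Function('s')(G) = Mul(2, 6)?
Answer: Rational(-828, 5) ≈ -165.60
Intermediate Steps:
Function('s')(G) = 12
N = Rational(-69, 5) (N = Mul(Add(Add(4, Mul(-1, 12)), 77), Pow(Add(Add(4, -24), 15), -1)) = Mul(Add(Add(4, -12), 77), Pow(Add(-20, 15), -1)) = Mul(Add(-8, 77), Pow(-5, -1)) = Mul(69, Rational(-1, 5)) = Rational(-69, 5) ≈ -13.800)
Mul(N, Function('s')(6)) = Mul(Rational(-69, 5), 12) = Rational(-828, 5)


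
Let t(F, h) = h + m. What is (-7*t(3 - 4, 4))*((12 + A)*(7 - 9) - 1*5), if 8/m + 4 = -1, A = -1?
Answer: 2268/5 ≈ 453.60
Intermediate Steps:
m = -8/5 (m = 8/(-4 - 1) = 8/(-5) = 8*(-1/5) = -8/5 ≈ -1.6000)
t(F, h) = -8/5 + h (t(F, h) = h - 8/5 = -8/5 + h)
(-7*t(3 - 4, 4))*((12 + A)*(7 - 9) - 1*5) = (-7*(-8/5 + 4))*((12 - 1)*(7 - 9) - 1*5) = (-7*12/5)*(11*(-2) - 5) = -84*(-22 - 5)/5 = -84/5*(-27) = 2268/5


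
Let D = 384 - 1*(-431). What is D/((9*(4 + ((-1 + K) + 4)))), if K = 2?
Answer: 815/81 ≈ 10.062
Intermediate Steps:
D = 815 (D = 384 + 431 = 815)
D/((9*(4 + ((-1 + K) + 4)))) = 815/((9*(4 + ((-1 + 2) + 4)))) = 815/((9*(4 + (1 + 4)))) = 815/((9*(4 + 5))) = 815/((9*9)) = 815/81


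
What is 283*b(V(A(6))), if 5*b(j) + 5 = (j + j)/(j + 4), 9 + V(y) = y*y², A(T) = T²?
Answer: -39608963/233255 ≈ -169.81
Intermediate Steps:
V(y) = -9 + y³ (V(y) = -9 + y*y² = -9 + y³)
b(j) = -1 + 2*j/(5*(4 + j)) (b(j) = -1 + ((j + j)/(j + 4))/5 = -1 + ((2*j)/(4 + j))/5 = -1 + (2*j/(4 + j))/5 = -1 + 2*j/(5*(4 + j)))
283*b(V(A(6))) = 283*((-20 - 3*(-9 + (6²)³))/(5*(4 + (-9 + (6²)³)))) = 283*((-20 - 3*(-9 + 36³))/(5*(4 + (-9 + 36³)))) = 283*((-20 - 3*(-9 + 46656))/(5*(4 + (-9 + 46656)))) = 283*((-20 - 3*46647)/(5*(4 + 46647))) = 283*((⅕)*(-20 - 139941)/46651) = 283*((⅕)*(1/46651)*(-139961)) = 283*(-139961/233255) = -39608963/233255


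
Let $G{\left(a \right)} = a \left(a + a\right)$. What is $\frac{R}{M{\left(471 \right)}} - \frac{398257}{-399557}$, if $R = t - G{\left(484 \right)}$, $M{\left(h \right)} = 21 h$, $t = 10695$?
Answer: $- \frac{178984827082}{3952018287} \approx -45.289$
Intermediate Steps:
$G{\left(a \right)} = 2 a^{2}$ ($G{\left(a \right)} = a 2 a = 2 a^{2}$)
$R = -457817$ ($R = 10695 - 2 \cdot 484^{2} = 10695 - 2 \cdot 234256 = 10695 - 468512 = -457817$)
$\frac{R}{M{\left(471 \right)}} - \frac{398257}{-399557} = - \frac{457817}{21 \cdot 471} - \frac{398257}{-399557} = - \frac{457817}{9891} - - \frac{398257}{399557} = \left(-457817\right) \frac{1}{9891} + \frac{398257}{399557} = - \frac{457817}{9891} + \frac{398257}{399557} = - \frac{178984827082}{3952018287}$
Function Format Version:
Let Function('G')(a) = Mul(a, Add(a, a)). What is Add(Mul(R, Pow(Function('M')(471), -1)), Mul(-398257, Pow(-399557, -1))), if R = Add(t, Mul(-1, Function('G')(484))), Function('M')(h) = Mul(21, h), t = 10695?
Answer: Rational(-178984827082, 3952018287) ≈ -45.289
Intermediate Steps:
Function('G')(a) = Mul(2, Pow(a, 2)) (Function('G')(a) = Mul(a, Mul(2, a)) = Mul(2, Pow(a, 2)))
R = -457817 (R = Add(10695, Mul(-1, Mul(2, Pow(484, 2)))) = Add(10695, Mul(-1, Mul(2, 234256))) = Add(10695, Mul(-1, 468512)) = Add(10695, -468512) = -457817)
Add(Mul(R, Pow(Function('M')(471), -1)), Mul(-398257, Pow(-399557, -1))) = Add(Mul(-457817, Pow(Mul(21, 471), -1)), Mul(-398257, Pow(-399557, -1))) = Add(Mul(-457817, Pow(9891, -1)), Mul(-398257, Rational(-1, 399557))) = Add(Mul(-457817, Rational(1, 9891)), Rational(398257, 399557)) = Add(Rational(-457817, 9891), Rational(398257, 399557)) = Rational(-178984827082, 3952018287)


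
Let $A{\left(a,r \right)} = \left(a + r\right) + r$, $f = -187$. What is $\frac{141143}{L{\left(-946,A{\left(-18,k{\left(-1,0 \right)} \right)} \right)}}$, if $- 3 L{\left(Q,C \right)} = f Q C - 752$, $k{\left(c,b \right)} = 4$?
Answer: $\frac{141143}{589924} \approx 0.23926$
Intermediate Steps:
$A{\left(a,r \right)} = a + 2 r$
$L{\left(Q,C \right)} = \frac{752}{3} + \frac{187 C Q}{3}$ ($L{\left(Q,C \right)} = - \frac{- 187 Q C - 752}{3} = - \frac{- 187 C Q - 752}{3} = - \frac{-752 - 187 C Q}{3} = \frac{752}{3} + \frac{187 C Q}{3}$)
$\frac{141143}{L{\left(-946,A{\left(-18,k{\left(-1,0 \right)} \right)} \right)}} = \frac{141143}{\frac{752}{3} + \frac{187}{3} \left(-18 + 2 \cdot 4\right) \left(-946\right)} = \frac{141143}{\frac{752}{3} + \frac{187}{3} \left(-18 + 8\right) \left(-946\right)} = \frac{141143}{\frac{752}{3} + \frac{187}{3} \left(-10\right) \left(-946\right)} = \frac{141143}{\frac{752}{3} + \frac{1769020}{3}} = \frac{141143}{589924}$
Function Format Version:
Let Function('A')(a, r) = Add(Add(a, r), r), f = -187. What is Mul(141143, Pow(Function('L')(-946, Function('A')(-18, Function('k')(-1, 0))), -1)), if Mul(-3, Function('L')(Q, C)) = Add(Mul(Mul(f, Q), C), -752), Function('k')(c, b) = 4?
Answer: Rational(141143, 589924) ≈ 0.23926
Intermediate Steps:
Function('A')(a, r) = Add(a, Mul(2, r))
Function('L')(Q, C) = Add(Rational(752, 3), Mul(Rational(187, 3), C, Q)) (Function('L')(Q, C) = Mul(Rational(-1, 3), Add(Mul(Mul(-187, Q), C), -752)) = Mul(Rational(-1, 3), Add(Mul(-187, C, Q), -752)) = Mul(Rational(-1, 3), Add(-752, Mul(-187, C, Q))) = Add(Rational(752, 3), Mul(Rational(187, 3), C, Q)))
Mul(141143, Pow(Function('L')(-946, Function('A')(-18, Function('k')(-1, 0))), -1)) = Mul(141143, Pow(Add(Rational(752, 3), Mul(Rational(187, 3), Add(-18, Mul(2, 4)), -946)), -1)) = Mul(141143, Pow(Add(Rational(752, 3), Mul(Rational(187, 3), Add(-18, 8), -946)), -1)) = Mul(141143, Pow(Add(Rational(752, 3), Mul(Rational(187, 3), -10, -946)), -1)) = Mul(141143, Pow(Add(Rational(752, 3), Rational(1769020, 3)), -1)) = Mul(141143, Pow(589924, -1)) = Mul(141143, Rational(1, 589924)) = Rational(141143, 589924)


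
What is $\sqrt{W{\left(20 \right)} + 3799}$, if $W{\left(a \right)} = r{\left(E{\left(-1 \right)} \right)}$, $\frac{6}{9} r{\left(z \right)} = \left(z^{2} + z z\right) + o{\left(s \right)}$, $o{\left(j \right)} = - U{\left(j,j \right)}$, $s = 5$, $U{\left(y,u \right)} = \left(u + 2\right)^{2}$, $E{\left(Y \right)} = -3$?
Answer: $\frac{\sqrt{15010}}{2} \approx 61.258$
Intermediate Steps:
$U{\left(y,u \right)} = \left(2 + u\right)^{2}$
$o{\left(j \right)} = - \left(2 + j\right)^{2}$
$r{\left(z \right)} = - \frac{147}{2} + 3 z^{2}$ ($r{\left(z \right)} = \frac{3 \left(\left(z^{2} + z z\right) - \left(2 + 5\right)^{2}\right)}{2} = \frac{3 \left(\left(z^{2} + z^{2}\right) - 7^{2}\right)}{2} = \frac{3 \left(2 z^{2} - 49\right)}{2} = \frac{3 \left(-49 + 2 z^{2}\right)}{2} = - \frac{147}{2} + 3 z^{2}$)
$W{\left(a \right)} = - \frac{93}{2}$ ($W{\left(a \right)} = - \frac{147}{2} + 3 \left(-3\right)^{2} = - \frac{147}{2} + 3 \cdot 9 = - \frac{147}{2} + 27 = - \frac{93}{2}$)
$\sqrt{W{\left(20 \right)} + 3799} = \sqrt{- \frac{93}{2} + 3799} = \sqrt{\frac{7505}{2}} = \frac{\sqrt{15010}}{2}$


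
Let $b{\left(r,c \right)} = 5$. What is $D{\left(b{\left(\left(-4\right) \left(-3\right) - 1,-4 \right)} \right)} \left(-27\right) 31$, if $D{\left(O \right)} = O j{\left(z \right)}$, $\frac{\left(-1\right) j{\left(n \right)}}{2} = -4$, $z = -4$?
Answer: $-33480$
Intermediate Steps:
$j{\left(n \right)} = 8$ ($j{\left(n \right)} = \left(-2\right) \left(-4\right) = 8$)
$D{\left(O \right)} = 8 O$ ($D{\left(O \right)} = O 8 = 8 O$)
$D{\left(b{\left(\left(-4\right) \left(-3\right) - 1,-4 \right)} \right)} \left(-27\right) 31 = 8 \cdot 5 \left(-27\right) 31 = 40 \left(-27\right) 31 = \left(-1080\right) 31 = -33480$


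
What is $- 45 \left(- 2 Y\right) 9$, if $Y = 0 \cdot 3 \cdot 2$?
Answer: $0$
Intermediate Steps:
$Y = 0$ ($Y = 0 \cdot 2 = 0$)
$- 45 \left(- 2 Y\right) 9 = - 45 \left(\left(-2\right) 0\right) 9 = \left(-45\right) 0 \cdot 9 = 0 \cdot 9 = 0$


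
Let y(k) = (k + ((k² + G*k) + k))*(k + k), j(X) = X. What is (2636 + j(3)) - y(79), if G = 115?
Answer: -2443833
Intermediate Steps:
y(k) = 2*k*(k² + 117*k) (y(k) = (k + ((k² + 115*k) + k))*(k + k) = (k + (k² + 116*k))*(2*k) = (k² + 117*k)*(2*k) = 2*k*(k² + 117*k))
(2636 + j(3)) - y(79) = (2636 + 3) - 2*79²*(117 + 79) = 2639 - 2*6241*196 = 2639 - 1*2446472 = 2639 - 2446472 = -2443833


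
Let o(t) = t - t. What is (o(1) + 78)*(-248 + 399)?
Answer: 11778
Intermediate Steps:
o(t) = 0
(o(1) + 78)*(-248 + 399) = (0 + 78)*(-248 + 399) = 78*151 = 11778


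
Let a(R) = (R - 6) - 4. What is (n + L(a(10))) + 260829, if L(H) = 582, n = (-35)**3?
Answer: 218536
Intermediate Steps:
a(R) = -10 + R (a(R) = (-6 + R) - 4 = -10 + R)
n = -42875
(n + L(a(10))) + 260829 = (-42875 + 582) + 260829 = -42293 + 260829 = 218536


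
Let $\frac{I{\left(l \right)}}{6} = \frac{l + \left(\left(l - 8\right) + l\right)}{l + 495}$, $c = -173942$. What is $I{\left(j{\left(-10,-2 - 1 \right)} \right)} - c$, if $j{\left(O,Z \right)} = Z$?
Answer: $\frac{14263227}{82} \approx 1.7394 \cdot 10^{5}$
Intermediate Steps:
$I{\left(l \right)} = \frac{6 \left(-8 + 3 l\right)}{495 + l}$ ($I{\left(l \right)} = 6 \frac{l + \left(\left(l - 8\right) + l\right)}{l + 495} = 6 \frac{l + \left(\left(-8 + l\right) + l\right)}{495 + l} = 6 \frac{l + \left(-8 + 2 l\right)}{495 + l} = 6 \frac{-8 + 3 l}{495 + l} = \frac{6 \left(-8 + 3 l\right)}{495 + l}$)
$I{\left(j{\left(-10,-2 - 1 \right)} \right)} - c = \frac{6 \left(-8 + 3 \left(-2 - 1\right)\right)}{495 - 3} - -173942 = \frac{6 \left(-8 + 3 \left(-2 - 1\right)\right)}{495 - 3} + 173942 = \frac{6 \left(-8 + 3 \left(-3\right)\right)}{495 - 3} + 173942 = \frac{6 \left(-8 - 9\right)}{492} + 173942 = 6 \cdot \frac{1}{492} \left(-17\right) + 173942 = - \frac{17}{82} + 173942 = \frac{14263227}{82}$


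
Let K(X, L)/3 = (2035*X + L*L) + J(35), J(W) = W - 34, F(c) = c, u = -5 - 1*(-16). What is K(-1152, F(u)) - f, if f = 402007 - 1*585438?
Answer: -6849163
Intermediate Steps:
u = 11 (u = -5 + 16 = 11)
J(W) = -34 + W
K(X, L) = 3 + 3*L² + 6105*X (K(X, L) = 3*((2035*X + L*L) + (-34 + 35)) = 3*((2035*X + L²) + 1) = 3*((L² + 2035*X) + 1) = 3*(1 + L² + 2035*X) = 3 + 3*L² + 6105*X)
f = -183431 (f = 402007 - 585438 = -183431)
K(-1152, F(u)) - f = (3 + 3*11² + 6105*(-1152)) - 1*(-183431) = (3 + 3*121 - 7032960) + 183431 = (3 + 363 - 7032960) + 183431 = -7032594 + 183431 = -6849163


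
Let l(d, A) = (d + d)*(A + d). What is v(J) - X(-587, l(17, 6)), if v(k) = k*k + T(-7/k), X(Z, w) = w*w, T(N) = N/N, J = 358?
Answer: -483359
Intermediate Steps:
T(N) = 1
l(d, A) = 2*d*(A + d) (l(d, A) = (2*d)*(A + d) = 2*d*(A + d))
X(Z, w) = w²
v(k) = 1 + k² (v(k) = k*k + 1 = k² + 1 = 1 + k²)
v(J) - X(-587, l(17, 6)) = (1 + 358²) - (2*17*(6 + 17))² = (1 + 128164) - (2*17*23)² = 128165 - 1*782² = 128165 - 1*611524 = 128165 - 611524 = -483359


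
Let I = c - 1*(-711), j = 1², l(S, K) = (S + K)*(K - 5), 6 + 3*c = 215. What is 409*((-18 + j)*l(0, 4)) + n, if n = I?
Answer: 85778/3 ≈ 28593.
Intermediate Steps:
c = 209/3 (c = -2 + (⅓)*215 = -2 + 215/3 = 209/3 ≈ 69.667)
l(S, K) = (-5 + K)*(K + S) (l(S, K) = (K + S)*(-5 + K) = (-5 + K)*(K + S))
j = 1
I = 2342/3 (I = 209/3 - 1*(-711) = 209/3 + 711 = 2342/3 ≈ 780.67)
n = 2342/3 ≈ 780.67
409*((-18 + j)*l(0, 4)) + n = 409*((-18 + 1)*(4² - 5*4 - 5*0 + 4*0)) + 2342/3 = 409*(-17*(16 - 20 + 0 + 0)) + 2342/3 = 409*(-17*(-4)) + 2342/3 = 409*68 + 2342/3 = 27812 + 2342/3 = 85778/3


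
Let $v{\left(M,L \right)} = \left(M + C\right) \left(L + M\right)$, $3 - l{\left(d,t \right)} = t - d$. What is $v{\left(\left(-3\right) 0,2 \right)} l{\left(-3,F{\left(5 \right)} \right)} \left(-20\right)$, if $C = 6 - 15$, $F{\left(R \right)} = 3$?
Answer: $-1080$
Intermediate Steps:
$C = -9$ ($C = 6 - 15 = -9$)
$l{\left(d,t \right)} = 3 + d - t$ ($l{\left(d,t \right)} = 3 - \left(t - d\right) = 3 + \left(d - t\right) = 3 + d - t$)
$v{\left(M,L \right)} = \left(-9 + M\right) \left(L + M\right)$ ($v{\left(M,L \right)} = \left(M - 9\right) \left(L + M\right) = \left(-9 + M\right) \left(L + M\right)$)
$v{\left(\left(-3\right) 0,2 \right)} l{\left(-3,F{\left(5 \right)} \right)} \left(-20\right) = \left(\left(\left(-3\right) 0\right)^{2} - 18 - 9 \left(\left(-3\right) 0\right) + 2 \left(\left(-3\right) 0\right)\right) \left(3 - 3 - 3\right) \left(-20\right) = \left(0^{2} - 18 - 0 + 2 \cdot 0\right) \left(3 - 3 - 3\right) \left(-20\right) = \left(0 - 18 + 0 + 0\right) \left(-3\right) \left(-20\right) = \left(-18\right) \left(-3\right) \left(-20\right) = 54 \left(-20\right) = -1080$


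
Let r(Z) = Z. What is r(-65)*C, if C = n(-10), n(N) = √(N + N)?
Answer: -130*I*√5 ≈ -290.69*I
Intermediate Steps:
n(N) = √2*√N (n(N) = √(2*N) = √2*√N)
C = 2*I*√5 (C = √2*√(-10) = √2*(I*√10) = 2*I*√5 ≈ 4.4721*I)
r(-65)*C = -130*I*√5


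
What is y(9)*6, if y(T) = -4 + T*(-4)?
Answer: -240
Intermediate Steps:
y(T) = -4 - 4*T
y(9)*6 = (-4 - 4*9)*6 = (-4 - 36)*6 = -40*6 = -240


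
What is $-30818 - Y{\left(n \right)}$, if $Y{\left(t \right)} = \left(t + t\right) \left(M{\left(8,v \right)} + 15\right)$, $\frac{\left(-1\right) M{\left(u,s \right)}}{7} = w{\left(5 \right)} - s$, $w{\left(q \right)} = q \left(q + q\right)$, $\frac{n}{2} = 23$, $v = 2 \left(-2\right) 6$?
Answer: $15458$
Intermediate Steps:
$v = -24$ ($v = \left(-4\right) 6 = -24$)
$n = 46$ ($n = 2 \cdot 23 = 46$)
$w{\left(q \right)} = 2 q^{2}$ ($w{\left(q \right)} = q 2 q = 2 q^{2}$)
$M{\left(u,s \right)} = -350 + 7 s$ ($M{\left(u,s \right)} = - 7 \left(2 \cdot 5^{2} - s\right) = - 7 \left(2 \cdot 25 - s\right) = - 7 \left(50 - s\right) = -350 + 7 s$)
$Y{\left(t \right)} = - 1006 t$ ($Y{\left(t \right)} = \left(t + t\right) \left(\left(-350 + 7 \left(-24\right)\right) + 15\right) = 2 t \left(\left(-350 - 168\right) + 15\right) = 2 t \left(-518 + 15\right) = 2 t \left(-503\right) = - 1006 t$)
$-30818 - Y{\left(n \right)} = -30818 - \left(-1006\right) 46 = -30818 - -46276 = -30818 + 46276 = 15458$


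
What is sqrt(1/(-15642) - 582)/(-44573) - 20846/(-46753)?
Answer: 2978/6679 - I*sqrt(15822135010)/232403622 ≈ 0.44588 - 0.00054124*I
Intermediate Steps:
sqrt(1/(-15642) - 582)/(-44573) - 20846/(-46753) = sqrt(-1/15642 - 582)*(-1/44573) - 20846*(-1/46753) = sqrt(-9103645/15642)*(-1/44573) + 2978/6679 = (I*sqrt(15822135010)/5214)*(-1/44573) + 2978/6679 = -I*sqrt(15822135010)/232403622 + 2978/6679 = 2978/6679 - I*sqrt(15822135010)/232403622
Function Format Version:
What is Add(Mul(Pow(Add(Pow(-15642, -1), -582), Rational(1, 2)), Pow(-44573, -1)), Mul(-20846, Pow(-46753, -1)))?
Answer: Add(Rational(2978, 6679), Mul(Rational(-1, 232403622), I, Pow(15822135010, Rational(1, 2)))) ≈ Add(0.44588, Mul(-0.00054124, I))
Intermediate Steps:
Add(Mul(Pow(Add(Pow(-15642, -1), -582), Rational(1, 2)), Pow(-44573, -1)), Mul(-20846, Pow(-46753, -1))) = Add(Mul(Pow(Add(Rational(-1, 15642), -582), Rational(1, 2)), Rational(-1, 44573)), Mul(-20846, Rational(-1, 46753))) = Add(Mul(Pow(Rational(-9103645, 15642), Rational(1, 2)), Rational(-1, 44573)), Rational(2978, 6679)) = Add(Mul(Mul(Rational(1, 5214), I, Pow(15822135010, Rational(1, 2))), Rational(-1, 44573)), Rational(2978, 6679)) = Add(Mul(Rational(-1, 232403622), I, Pow(15822135010, Rational(1, 2))), Rational(2978, 6679)) = Add(Rational(2978, 6679), Mul(Rational(-1, 232403622), I, Pow(15822135010, Rational(1, 2))))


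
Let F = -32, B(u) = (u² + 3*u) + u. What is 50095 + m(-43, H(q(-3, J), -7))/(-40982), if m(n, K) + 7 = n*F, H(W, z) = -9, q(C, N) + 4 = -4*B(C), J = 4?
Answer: 2052991921/40982 ≈ 50095.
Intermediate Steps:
B(u) = u² + 4*u
q(C, N) = -4 - 4*C*(4 + C)
m(n, K) = -7 - 32*n (m(n, K) = -7 + n*(-32) = -7 - 32*n)
50095 + m(-43, H(q(-3, J), -7))/(-40982) = 50095 + (-7 - 32*(-43))/(-40982) = 50095 + (-7 + 1376)*(-1/40982) = 50095 + 1369*(-1/40982) = 50095 - 1369/40982 = 2052991921/40982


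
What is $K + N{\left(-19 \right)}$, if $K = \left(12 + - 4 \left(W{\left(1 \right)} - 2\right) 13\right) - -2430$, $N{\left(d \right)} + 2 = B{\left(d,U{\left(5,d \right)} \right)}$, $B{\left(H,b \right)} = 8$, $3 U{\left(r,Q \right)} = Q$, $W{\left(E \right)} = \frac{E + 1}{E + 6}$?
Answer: $\frac{17760}{7} \approx 2537.1$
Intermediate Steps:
$W{\left(E \right)} = \frac{1 + E}{6 + E}$
$U{\left(r,Q \right)} = \frac{Q}{3}$
$N{\left(d \right)} = 6$ ($N{\left(d \right)} = -2 + 8 = 6$)
$K = \frac{17718}{7}$ ($K = \left(12 + - 4 \left(\frac{1 + 1}{6 + 1} - 2\right) 13\right) - -2430 = \left(12 + - 4 \left(\frac{1}{7} \cdot 2 - 2\right) 13\right) + 2430 = \left(12 + - 4 \left(\frac{2}{7} - 2\right) 13\right) + 2430 = \left(12 + \left(-4\right) \left(- \frac{12}{7}\right) 13\right) + 2430 = \left(12 + \frac{48}{7} \cdot 13\right) + 2430 = \left(12 + \frac{624}{7}\right) + 2430 = \frac{708}{7} + 2430 = \frac{17718}{7} \approx 2531.1$)
$K + N{\left(-19 \right)} = \frac{17718}{7} + 6 = \frac{17760}{7}$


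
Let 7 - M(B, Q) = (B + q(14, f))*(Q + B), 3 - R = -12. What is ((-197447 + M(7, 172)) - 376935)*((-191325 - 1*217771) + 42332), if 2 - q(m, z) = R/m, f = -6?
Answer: 1478264124458/7 ≈ 2.1118e+11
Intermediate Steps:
R = 15 (R = 3 - 1*(-12) = 3 + 12 = 15)
q(m, z) = 2 - 15/m
M(B, Q) = 7 - (13/14 + B)*(B + Q) (M(B, Q) = 7 - (B + (2 - 15/14))*(Q + B) = 7 - (B + (2 - 15*1/14))*(B + Q) = 7 - (B + (2 - 15/14))*(B + Q) = 7 - (B + 13/14)*(B + Q) = 7 - (13/14 + B)*(B + Q))
((-197447 + M(7, 172)) - 376935)*((-191325 - 1*217771) + 42332) = ((-197447 + (7 - 1*7**2 - 13/14*7 - 13/14*172 - 1*7*172)) - 376935)*((-191325 - 1*217771) + 42332) = ((-197447 + (7 - 1*49 - 13/2 - 1118/7 - 1204)) - 376935)*((-191325 - 217771) + 42332) = ((-197447 + (7 - 49 - 13/2 - 1118/7 - 1204)) - 376935)*(-409096 + 42332) = ((-197447 - 19771/14) - 376935)*(-366764) = (-2784029/14 - 376935)*(-366764) = -8061119/14*(-366764) = 1478264124458/7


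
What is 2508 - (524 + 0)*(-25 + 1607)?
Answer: -826460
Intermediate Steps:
2508 - (524 + 0)*(-25 + 1607) = 2508 - 524*1582 = 2508 - 1*828968 = 2508 - 828968 = -826460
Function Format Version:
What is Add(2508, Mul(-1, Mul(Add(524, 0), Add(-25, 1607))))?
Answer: -826460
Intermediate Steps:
Add(2508, Mul(-1, Mul(Add(524, 0), Add(-25, 1607)))) = Add(2508, Mul(-1, Mul(524, 1582))) = Add(2508, Mul(-1, 828968)) = Add(2508, -828968) = -826460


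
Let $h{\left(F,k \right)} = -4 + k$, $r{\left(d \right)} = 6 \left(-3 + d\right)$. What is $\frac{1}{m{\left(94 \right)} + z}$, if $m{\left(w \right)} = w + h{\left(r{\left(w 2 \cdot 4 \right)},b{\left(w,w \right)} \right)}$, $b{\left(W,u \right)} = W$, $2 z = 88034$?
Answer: $\frac{1}{44201} \approx 2.2624 \cdot 10^{-5}$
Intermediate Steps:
$z = 44017$ ($z = \frac{1}{2} \cdot 88034 = 44017$)
$r{\left(d \right)} = -18 + 6 d$
$m{\left(w \right)} = -4 + 2 w$ ($m{\left(w \right)} = w + \left(-4 + w\right) = -4 + 2 w$)
$\frac{1}{m{\left(94 \right)} + z} = \frac{1}{\left(-4 + 2 \cdot 94\right) + 44017} = \frac{1}{\left(-4 + 188\right) + 44017} = \frac{1}{184 + 44017} = \frac{1}{44201}$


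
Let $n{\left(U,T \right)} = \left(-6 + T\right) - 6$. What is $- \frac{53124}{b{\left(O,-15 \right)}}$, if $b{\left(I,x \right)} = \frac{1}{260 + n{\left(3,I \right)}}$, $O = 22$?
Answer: $-14343480$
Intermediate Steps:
$n{\left(U,T \right)} = -12 + T$
$b{\left(I,x \right)} = \frac{1}{248 + I}$ ($b{\left(I,x \right)} = \frac{1}{260 + \left(-12 + I\right)} = \frac{1}{248 + I}$)
$- \frac{53124}{b{\left(O,-15 \right)}} = - \frac{53124}{\frac{1}{248 + 22}} = - \frac{53124}{\frac{1}{270}} = - 53124 \frac{1}{\frac{1}{270}} = \left(-53124\right) 270 = -14343480$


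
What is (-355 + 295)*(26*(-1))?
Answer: 1560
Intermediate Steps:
(-355 + 295)*(26*(-1)) = -60*(-26) = 1560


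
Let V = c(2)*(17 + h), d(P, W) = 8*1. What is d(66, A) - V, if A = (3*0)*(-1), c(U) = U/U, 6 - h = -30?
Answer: -45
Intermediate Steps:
h = 36 (h = 6 - 1*(-30) = 6 + 30 = 36)
c(U) = 1
A = 0 (A = 0*(-1) = 0)
d(P, W) = 8
V = 53 (V = 1*(17 + 36) = 1*53 = 53)
d(66, A) - V = 8 - 1*53 = 8 - 53 = -45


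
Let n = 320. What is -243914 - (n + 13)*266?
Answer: -332492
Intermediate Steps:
-243914 - (n + 13)*266 = -243914 - (320 + 13)*266 = -243914 - 333*266 = -243914 - 1*88578 = -243914 - 88578 = -332492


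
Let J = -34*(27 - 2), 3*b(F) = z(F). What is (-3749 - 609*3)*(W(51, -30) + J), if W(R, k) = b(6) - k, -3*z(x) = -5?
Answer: 41123000/9 ≈ 4.5692e+6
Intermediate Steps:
z(x) = 5/3 (z(x) = -⅓*(-5) = 5/3)
b(F) = 5/9 (b(F) = (⅓)*(5/3) = 5/9)
J = -850 (J = -34*25 = -850)
W(R, k) = 5/9 - k
(-3749 - 609*3)*(W(51, -30) + J) = (-3749 - 609*3)*((5/9 - 1*(-30)) - 850) = (-3749 - 1827)*((5/9 + 30) - 850) = -5576*(275/9 - 850) = -5576*(-7375/9) = 41123000/9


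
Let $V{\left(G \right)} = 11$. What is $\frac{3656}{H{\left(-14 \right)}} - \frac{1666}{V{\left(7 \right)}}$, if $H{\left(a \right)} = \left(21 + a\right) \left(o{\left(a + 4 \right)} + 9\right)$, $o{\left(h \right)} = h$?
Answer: $- \frac{51878}{77} \approx -673.74$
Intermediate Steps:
$H{\left(a \right)} = \left(13 + a\right) \left(21 + a\right)$ ($H{\left(a \right)} = \left(21 + a\right) \left(\left(a + 4\right) + 9\right) = \left(21 + a\right) \left(\left(4 + a\right) + 9\right) = \left(21 + a\right) \left(13 + a\right) = \left(13 + a\right) \left(21 + a\right)$)
$\frac{3656}{H{\left(-14 \right)}} - \frac{1666}{V{\left(7 \right)}} = \frac{3656}{273 + \left(-14\right)^{2} + 34 \left(-14\right)} - \frac{1666}{11} = \frac{3656}{273 + 196 - 476} - \frac{1666}{11} = \frac{3656}{-7} - \frac{1666}{11} = 3656 \left(- \frac{1}{7}\right) - \frac{1666}{11} = - \frac{3656}{7} - \frac{1666}{11} = - \frac{51878}{77}$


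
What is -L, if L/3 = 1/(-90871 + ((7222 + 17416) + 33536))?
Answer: 1/10899 ≈ 9.1752e-5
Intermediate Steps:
L = -1/10899 (L = 3/(-90871 + ((7222 + 17416) + 33536)) = 3/(-90871 + (24638 + 33536)) = 3/(-90871 + 58174) = 3/(-32697) = 3*(-1/32697) = -1/10899 ≈ -9.1752e-5)
-L = -1*(-1/10899) = 1/10899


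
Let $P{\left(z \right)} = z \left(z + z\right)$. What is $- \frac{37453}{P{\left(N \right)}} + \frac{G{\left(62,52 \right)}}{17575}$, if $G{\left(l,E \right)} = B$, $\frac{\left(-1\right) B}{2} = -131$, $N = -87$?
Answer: $- \frac{654270319}{266050350} \approx -2.4592$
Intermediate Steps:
$B = 262$ ($B = \left(-2\right) \left(-131\right) = 262$)
$G{\left(l,E \right)} = 262$
$P{\left(z \right)} = 2 z^{2}$ ($P{\left(z \right)} = z 2 z = 2 z^{2}$)
$- \frac{37453}{P{\left(N \right)}} + \frac{G{\left(62,52 \right)}}{17575} = - \frac{37453}{2 \left(-87\right)^{2}} + \frac{262}{17575} = - \frac{37453}{2 \cdot 7569} + 262 \cdot \frac{1}{17575} = - \frac{37453}{15138} + \frac{262}{17575} = - \frac{654270319}{266050350}$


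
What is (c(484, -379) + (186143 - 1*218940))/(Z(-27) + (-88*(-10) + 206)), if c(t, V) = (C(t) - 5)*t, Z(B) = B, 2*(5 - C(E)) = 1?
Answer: -11013/353 ≈ -31.198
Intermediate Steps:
C(E) = 9/2 (C(E) = 5 - ½*1 = 5 - ½ = 9/2)
c(t, V) = -t/2 (c(t, V) = (9/2 - 5)*t = -t/2)
(c(484, -379) + (186143 - 1*218940))/(Z(-27) + (-88*(-10) + 206)) = (-½*484 + (186143 - 1*218940))/(-27 + (-88*(-10) + 206)) = (-242 + (186143 - 218940))/(-27 + (880 + 206)) = (-242 - 32797)/(-27 + 1086) = -33039/1059 = -33039*1/1059 = -11013/353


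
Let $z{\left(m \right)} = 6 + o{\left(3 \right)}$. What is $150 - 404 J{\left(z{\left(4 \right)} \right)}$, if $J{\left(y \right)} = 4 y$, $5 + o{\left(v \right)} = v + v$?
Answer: $-11162$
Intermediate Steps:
$o{\left(v \right)} = -5 + 2 v$ ($o{\left(v \right)} = -5 + \left(v + v\right) = -5 + 2 v$)
$z{\left(m \right)} = 7$ ($z{\left(m \right)} = 6 + \left(-5 + 2 \cdot 3\right) = 6 + \left(-5 + 6\right) = 6 + 1 = 7$)
$150 - 404 J{\left(z{\left(4 \right)} \right)} = 150 - 404 \cdot 4 \cdot 7 = 150 - 11312 = -11162$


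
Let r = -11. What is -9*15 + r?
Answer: -146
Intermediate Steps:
-9*15 + r = -9*15 - 11 = -135 - 11 = -146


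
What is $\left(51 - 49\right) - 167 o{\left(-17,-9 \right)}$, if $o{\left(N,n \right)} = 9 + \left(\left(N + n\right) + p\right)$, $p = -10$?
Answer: $4511$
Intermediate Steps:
$o{\left(N,n \right)} = -1 + N + n$ ($o{\left(N,n \right)} = 9 - \left(10 - N - n\right) = 9 + \left(-10 + N + n\right) = -1 + N + n$)
$\left(51 - 49\right) - 167 o{\left(-17,-9 \right)} = \left(51 - 49\right) - 167 \left(-1 - 17 - 9\right) = \left(51 - 49\right) - -4509 = 2 + 4509 = 4511$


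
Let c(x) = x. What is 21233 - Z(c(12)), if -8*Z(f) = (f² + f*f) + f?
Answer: 42541/2 ≈ 21271.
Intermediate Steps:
Z(f) = -f²/4 - f/8 (Z(f) = -((f² + f*f) + f)/8 = -((f² + f²) + f)/8 = -(2*f² + f)/8 = -(f + 2*f²)/8 = -f²/4 - f/8)
21233 - Z(c(12)) = 21233 - (-1)*12*(1 + 2*12)/8 = 21233 - (-1)*12*(1 + 24)/8 = 21233 - (-1)*12*25/8 = 21233 - 1*(-75/2) = 21233 + 75/2 = 42541/2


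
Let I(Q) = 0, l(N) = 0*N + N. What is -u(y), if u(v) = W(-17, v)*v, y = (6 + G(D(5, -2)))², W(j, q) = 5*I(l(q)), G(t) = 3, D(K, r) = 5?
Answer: 0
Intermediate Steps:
l(N) = N (l(N) = 0 + N = N)
W(j, q) = 0 (W(j, q) = 5*0 = 0)
y = 81 (y = (6 + 3)² = 9² = 81)
u(v) = 0 (u(v) = 0*v = 0)
-u(y) = -1*0 = 0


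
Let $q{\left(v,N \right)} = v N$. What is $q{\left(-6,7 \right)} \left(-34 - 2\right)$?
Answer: $1512$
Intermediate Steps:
$q{\left(v,N \right)} = N v$
$q{\left(-6,7 \right)} \left(-34 - 2\right) = 7 \left(-6\right) \left(-34 - 2\right) = \left(-42\right) \left(-36\right) = 1512$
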